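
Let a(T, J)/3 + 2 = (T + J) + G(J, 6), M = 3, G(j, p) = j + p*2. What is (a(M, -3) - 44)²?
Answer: 529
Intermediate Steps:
G(j, p) = j + 2*p
a(T, J) = 30 + 3*T + 6*J (a(T, J) = -6 + 3*((T + J) + (J + 2*6)) = -6 + 3*((J + T) + (J + 12)) = -6 + 3*((J + T) + (12 + J)) = -6 + 3*(12 + T + 2*J) = -6 + (36 + 3*T + 6*J) = 30 + 3*T + 6*J)
(a(M, -3) - 44)² = ((30 + 3*3 + 6*(-3)) - 44)² = ((30 + 9 - 18) - 44)² = (21 - 44)² = (-23)² = 529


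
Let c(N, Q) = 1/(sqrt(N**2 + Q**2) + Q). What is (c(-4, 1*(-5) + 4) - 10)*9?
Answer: -1431/16 + 9*sqrt(17)/16 ≈ -87.118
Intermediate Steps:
c(N, Q) = 1/(Q + sqrt(N**2 + Q**2))
(c(-4, 1*(-5) + 4) - 10)*9 = (1/((1*(-5) + 4) + sqrt((-4)**2 + (1*(-5) + 4)**2)) - 10)*9 = (1/((-5 + 4) + sqrt(16 + (-5 + 4)**2)) - 10)*9 = (1/(-1 + sqrt(16 + (-1)**2)) - 10)*9 = (1/(-1 + sqrt(16 + 1)) - 10)*9 = (1/(-1 + sqrt(17)) - 10)*9 = (-10 + 1/(-1 + sqrt(17)))*9 = -90 + 9/(-1 + sqrt(17))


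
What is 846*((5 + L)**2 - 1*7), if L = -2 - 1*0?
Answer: 1692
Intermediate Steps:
L = -2 (L = -2 + 0 = -2)
846*((5 + L)**2 - 1*7) = 846*((5 - 2)**2 - 1*7) = 846*(3**2 - 7) = 846*(9 - 7) = 846*2 = 1692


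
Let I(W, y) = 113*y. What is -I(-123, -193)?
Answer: 21809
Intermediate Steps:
-I(-123, -193) = -113*(-193) = -1*(-21809) = 21809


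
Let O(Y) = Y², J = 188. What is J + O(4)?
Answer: 204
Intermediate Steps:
J + O(4) = 188 + 4² = 188 + 16 = 204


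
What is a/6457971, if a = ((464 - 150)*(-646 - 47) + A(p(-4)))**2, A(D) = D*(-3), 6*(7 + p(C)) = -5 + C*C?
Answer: 189375539929/25831884 ≈ 7331.1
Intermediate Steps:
p(C) = -47/6 + C**2/6 (p(C) = -7 + (-5 + C*C)/6 = -7 + (-5 + C**2)/6 = -7 + (-5/6 + C**2/6) = -47/6 + C**2/6)
A(D) = -3*D
a = 189375539929/4 (a = ((464 - 150)*(-646 - 47) - 3*(-47/6 + (1/6)*(-4)**2))**2 = (314*(-693) - 3*(-47/6 + (1/6)*16))**2 = (-217602 - 3*(-47/6 + 8/3))**2 = (-217602 - 3*(-31/6))**2 = (-217602 + 31/2)**2 = (-435173/2)**2 = 189375539929/4 ≈ 4.7344e+10)
a/6457971 = (189375539929/4)/6457971 = (189375539929/4)*(1/6457971) = 189375539929/25831884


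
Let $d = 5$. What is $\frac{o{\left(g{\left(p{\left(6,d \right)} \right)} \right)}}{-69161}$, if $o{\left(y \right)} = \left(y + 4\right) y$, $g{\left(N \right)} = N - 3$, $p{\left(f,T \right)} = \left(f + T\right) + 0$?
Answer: $- \frac{96}{69161} \approx -0.0013881$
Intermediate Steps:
$p{\left(f,T \right)} = T + f$ ($p{\left(f,T \right)} = \left(T + f\right) + 0 = T + f$)
$g{\left(N \right)} = -3 + N$ ($g{\left(N \right)} = N - 3 = -3 + N$)
$o{\left(y \right)} = y \left(4 + y\right)$ ($o{\left(y \right)} = \left(4 + y\right) y = y \left(4 + y\right)$)
$\frac{o{\left(g{\left(p{\left(6,d \right)} \right)} \right)}}{-69161} = \frac{\left(-3 + \left(5 + 6\right)\right) \left(4 + \left(-3 + \left(5 + 6\right)\right)\right)}{-69161} = \left(-3 + 11\right) \left(4 + \left(-3 + 11\right)\right) \left(- \frac{1}{69161}\right) = 8 \left(4 + 8\right) \left(- \frac{1}{69161}\right) = 8 \cdot 12 \left(- \frac{1}{69161}\right) = 96 \left(- \frac{1}{69161}\right) = - \frac{96}{69161}$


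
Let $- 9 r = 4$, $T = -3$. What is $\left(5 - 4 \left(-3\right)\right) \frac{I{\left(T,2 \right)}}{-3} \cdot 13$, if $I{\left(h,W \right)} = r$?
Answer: $\frac{884}{27} \approx 32.741$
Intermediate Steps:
$r = - \frac{4}{9}$ ($r = \left(- \frac{1}{9}\right) 4 = - \frac{4}{9} \approx -0.44444$)
$I{\left(h,W \right)} = - \frac{4}{9}$
$\left(5 - 4 \left(-3\right)\right) \frac{I{\left(T,2 \right)}}{-3} \cdot 13 = \left(5 - 4 \left(-3\right)\right) \left(- \frac{4}{9 \left(-3\right)}\right) 13 = \left(5 - -12\right) \left(\left(- \frac{4}{9}\right) \left(- \frac{1}{3}\right)\right) 13 = \left(5 + 12\right) \frac{4}{27} \cdot 13 = 17 \cdot \frac{4}{27} \cdot 13 = \frac{68}{27} \cdot 13 = \frac{884}{27}$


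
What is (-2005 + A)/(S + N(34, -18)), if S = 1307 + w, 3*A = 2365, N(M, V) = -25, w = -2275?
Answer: 3650/2979 ≈ 1.2252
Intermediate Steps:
A = 2365/3 (A = (⅓)*2365 = 2365/3 ≈ 788.33)
S = -968 (S = 1307 - 2275 = -968)
(-2005 + A)/(S + N(34, -18)) = (-2005 + 2365/3)/(-968 - 25) = -3650/3/(-993) = -3650/3*(-1/993) = 3650/2979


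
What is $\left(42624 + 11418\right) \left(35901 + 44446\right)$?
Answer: $4342112574$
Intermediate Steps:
$\left(42624 + 11418\right) \left(35901 + 44446\right) = 54042 \cdot 80347 = 4342112574$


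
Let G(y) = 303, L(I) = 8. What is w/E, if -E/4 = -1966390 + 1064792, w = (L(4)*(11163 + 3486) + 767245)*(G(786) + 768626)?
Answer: 680069257973/3606392 ≈ 1.8857e+5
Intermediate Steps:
w = 680069257973 (w = (8*(11163 + 3486) + 767245)*(303 + 768626) = (8*14649 + 767245)*768929 = (117192 + 767245)*768929 = 884437*768929 = 680069257973)
E = 3606392 (E = -4*(-1966390 + 1064792) = -4*(-901598) = 3606392)
w/E = 680069257973/3606392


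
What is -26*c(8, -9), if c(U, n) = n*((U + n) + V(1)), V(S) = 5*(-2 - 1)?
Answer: -3744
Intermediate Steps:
V(S) = -15 (V(S) = 5*(-3) = -15)
c(U, n) = n*(-15 + U + n) (c(U, n) = n*((U + n) - 15) = n*(-15 + U + n))
-26*c(8, -9) = -(-234)*(-15 + 8 - 9) = -(-234)*(-16) = -26*144 = -3744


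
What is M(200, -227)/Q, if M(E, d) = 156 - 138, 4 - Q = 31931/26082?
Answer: 469476/72397 ≈ 6.4847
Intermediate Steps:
Q = 72397/26082 (Q = 4 - 31931/26082 = 72397/26082 ≈ 2.7757)
M(E, d) = 18
M(200, -227)/Q = 18/(72397/26082) = 18*(26082/72397) = 469476/72397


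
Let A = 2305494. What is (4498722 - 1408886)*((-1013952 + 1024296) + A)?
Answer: 7155559622568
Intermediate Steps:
(4498722 - 1408886)*((-1013952 + 1024296) + A) = (4498722 - 1408886)*((-1013952 + 1024296) + 2305494) = 3089836*(10344 + 2305494) = 3089836*2315838 = 7155559622568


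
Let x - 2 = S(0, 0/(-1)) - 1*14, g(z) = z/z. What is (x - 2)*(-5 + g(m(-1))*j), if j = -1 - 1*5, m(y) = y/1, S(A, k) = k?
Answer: 154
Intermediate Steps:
m(y) = y (m(y) = y*1 = y)
j = -6 (j = -1 - 5 = -6)
g(z) = 1
x = -12 (x = 2 + (0/(-1) - 1*14) = 2 + (0*(-1) - 14) = 2 + (0 - 14) = 2 - 14 = -12)
(x - 2)*(-5 + g(m(-1))*j) = (-12 - 2)*(-5 + 1*(-6)) = -14*(-5 - 6) = -14*(-11) = 154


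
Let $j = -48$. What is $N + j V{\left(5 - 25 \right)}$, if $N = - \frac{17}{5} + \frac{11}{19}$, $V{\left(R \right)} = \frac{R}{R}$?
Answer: $- \frac{4828}{95} \approx -50.821$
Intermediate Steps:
$V{\left(R \right)} = 1$
$N = - \frac{268}{95}$ ($N = \left(-17\right) \frac{1}{5} + 11 \cdot \frac{1}{19} = - \frac{17}{5} + \frac{11}{19} = - \frac{268}{95} \approx -2.8211$)
$N + j V{\left(5 - 25 \right)} = - \frac{268}{95} - 48 = - \frac{4828}{95}$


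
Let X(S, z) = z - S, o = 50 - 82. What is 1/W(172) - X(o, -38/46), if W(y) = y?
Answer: -123301/3956 ≈ -31.168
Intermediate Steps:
o = -32
1/W(172) - X(o, -38/46) = 1/172 - (-38/46 - 1*(-32)) = 1/172 - (-38*1/46 + 32) = 1/172 - (-19/23 + 32) = 1/172 - 1*717/23 = 1/172 - 717/23 = -123301/3956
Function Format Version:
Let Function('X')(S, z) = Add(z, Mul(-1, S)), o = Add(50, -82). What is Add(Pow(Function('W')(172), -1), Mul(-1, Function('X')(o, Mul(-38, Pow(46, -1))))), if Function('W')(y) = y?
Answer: Rational(-123301, 3956) ≈ -31.168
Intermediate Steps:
o = -32
Add(Pow(Function('W')(172), -1), Mul(-1, Function('X')(o, Mul(-38, Pow(46, -1))))) = Add(Pow(172, -1), Mul(-1, Add(Mul(-38, Pow(46, -1)), Mul(-1, -32)))) = Add(Rational(1, 172), Mul(-1, Add(Mul(-38, Rational(1, 46)), 32))) = Add(Rational(1, 172), Mul(-1, Add(Rational(-19, 23), 32))) = Add(Rational(1, 172), Mul(-1, Rational(717, 23))) = Add(Rational(1, 172), Rational(-717, 23)) = Rational(-123301, 3956)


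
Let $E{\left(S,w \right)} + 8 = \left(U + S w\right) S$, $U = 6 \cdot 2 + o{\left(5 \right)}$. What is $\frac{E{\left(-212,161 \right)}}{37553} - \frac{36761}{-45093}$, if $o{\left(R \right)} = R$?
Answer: $\frac{327509836429}{1693377429} \approx 193.41$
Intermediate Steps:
$U = 17$ ($U = 6 \cdot 2 + 5 = 12 + 5 = 17$)
$E{\left(S,w \right)} = -8 + S \left(17 + S w\right)$ ($E{\left(S,w \right)} = -8 + \left(17 + S w\right) S = -8 + S \left(17 + S w\right)$)
$\frac{E{\left(-212,161 \right)}}{37553} - \frac{36761}{-45093} = \frac{-8 + 17 \left(-212\right) + 161 \left(-212\right)^{2}}{37553} - \frac{36761}{-45093} = \left(-8 - 3604 + 161 \cdot 44944\right) \frac{1}{37553} - - \frac{36761}{45093} = \left(-8 - 3604 + 7235984\right) \frac{1}{37553} + \frac{36761}{45093} = 7232372 \cdot \frac{1}{37553} + \frac{36761}{45093} = \frac{7232372}{37553} + \frac{36761}{45093} = \frac{327509836429}{1693377429}$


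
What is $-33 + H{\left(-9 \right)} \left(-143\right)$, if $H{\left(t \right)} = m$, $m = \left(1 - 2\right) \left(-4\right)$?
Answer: $-605$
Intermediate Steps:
$m = 4$ ($m = \left(-1\right) \left(-4\right) = 4$)
$H{\left(t \right)} = 4$
$-33 + H{\left(-9 \right)} \left(-143\right) = -33 + 4 \left(-143\right) = -33 - 572 = -605$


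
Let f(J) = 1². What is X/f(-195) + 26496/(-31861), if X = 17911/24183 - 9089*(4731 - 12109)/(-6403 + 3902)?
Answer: -847024497692563/31590277083 ≈ -26813.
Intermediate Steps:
f(J) = 1
X = -26584169575/991503 (X = 17911*(1/24183) - 9089/((-2501/(-7378))) = 17911/24183 - 9089/((-2501*(-1/7378))) = 17911/24183 - 9089/2501/7378 = 17911/24183 - 9089*7378/2501 = 17911/24183 - 1099322/41 = -26584169575/991503 ≈ -26812.)
X/f(-195) + 26496/(-31861) = -26584169575/991503/1 + 26496/(-31861) = -26584169575/991503*1 + 26496*(-1/31861) = -26584169575/991503 - 26496/31861 = -847024497692563/31590277083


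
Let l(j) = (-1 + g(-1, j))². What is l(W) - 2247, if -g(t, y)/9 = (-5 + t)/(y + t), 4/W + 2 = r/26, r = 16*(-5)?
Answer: -4432526/3481 ≈ -1273.3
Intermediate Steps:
r = -80
W = -26/33 (W = 4/(-2 - 80/26) = 4/(-2 - 80*1/26) = 4/(-2 - 40/13) = 4/(-66/13) = 4*(-13/66) = -26/33 ≈ -0.78788)
g(t, y) = -9*(-5 + t)/(t + y) (g(t, y) = -9*(-5 + t)/(y + t) = -9*(-5 + t)/(t + y))
l(j) = (-1 + 54/(-1 + j))² (l(j) = (-1 + 9*(5 - 1*(-1))/(-1 + j))² = (-1 + 9*(5 + 1)/(-1 + j))² = (-1 + 9*6/(-1 + j))² = (-1 + 54/(-1 + j))²)
l(W) - 2247 = (-55 - 26/33)²/(-1 - 26/33)² - 2247 = (-1841/33)²/(-59/33)² - 2247 = (1089/3481)*(3389281/1089) - 2247 = 3389281/3481 - 2247 = -4432526/3481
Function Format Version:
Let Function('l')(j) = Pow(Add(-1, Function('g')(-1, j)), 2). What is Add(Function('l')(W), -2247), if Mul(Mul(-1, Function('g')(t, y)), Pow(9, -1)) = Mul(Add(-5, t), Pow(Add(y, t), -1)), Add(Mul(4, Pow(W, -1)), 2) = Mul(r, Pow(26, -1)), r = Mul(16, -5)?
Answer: Rational(-4432526, 3481) ≈ -1273.3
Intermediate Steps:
r = -80
W = Rational(-26, 33) (W = Mul(4, Pow(Add(-2, Mul(-80, Pow(26, -1))), -1)) = Mul(4, Pow(Add(-2, Mul(-80, Rational(1, 26))), -1)) = Mul(4, Pow(Add(-2, Rational(-40, 13)), -1)) = Mul(4, Pow(Rational(-66, 13), -1)) = Mul(4, Rational(-13, 66)) = Rational(-26, 33) ≈ -0.78788)
Function('g')(t, y) = Mul(-9, Pow(Add(t, y), -1), Add(-5, t)) (Function('g')(t, y) = Mul(-9, Mul(Add(-5, t), Pow(Add(y, t), -1))) = Mul(-9, Mul(Add(-5, t), Pow(Add(t, y), -1))) = Mul(-9, Mul(Pow(Add(t, y), -1), Add(-5, t))) = Mul(-9, Pow(Add(t, y), -1), Add(-5, t)))
Function('l')(j) = Pow(Add(-1, Mul(54, Pow(Add(-1, j), -1))), 2) (Function('l')(j) = Pow(Add(-1, Mul(9, Pow(Add(-1, j), -1), Add(5, Mul(-1, -1)))), 2) = Pow(Add(-1, Mul(9, Pow(Add(-1, j), -1), Add(5, 1))), 2) = Pow(Add(-1, Mul(9, Pow(Add(-1, j), -1), 6)), 2) = Pow(Add(-1, Mul(54, Pow(Add(-1, j), -1))), 2))
Add(Function('l')(W), -2247) = Add(Mul(Pow(Add(-1, Rational(-26, 33)), -2), Pow(Add(-55, Rational(-26, 33)), 2)), -2247) = Add(Mul(Pow(Rational(-59, 33), -2), Pow(Rational(-1841, 33), 2)), -2247) = Add(Mul(Rational(1089, 3481), Rational(3389281, 1089)), -2247) = Add(Rational(3389281, 3481), -2247) = Rational(-4432526, 3481)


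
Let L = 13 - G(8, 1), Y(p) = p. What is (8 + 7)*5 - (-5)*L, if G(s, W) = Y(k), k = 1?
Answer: 135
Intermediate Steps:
G(s, W) = 1
L = 12 (L = 13 - 1*1 = 13 - 1 = 12)
(8 + 7)*5 - (-5)*L = (8 + 7)*5 - (-5)*12 = 15*5 - 1*(-60) = 75 + 60 = 135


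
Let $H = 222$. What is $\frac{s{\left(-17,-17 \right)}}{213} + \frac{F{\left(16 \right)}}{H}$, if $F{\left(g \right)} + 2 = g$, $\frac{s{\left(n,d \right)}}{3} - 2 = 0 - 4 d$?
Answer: $\frac{8267}{7881} \approx 1.049$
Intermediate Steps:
$s{\left(n,d \right)} = 6 - 12 d$ ($s{\left(n,d \right)} = 6 + 3 \left(0 - 4 d\right) = 6 + 3 \left(- 4 d\right) = 6 - 12 d$)
$F{\left(g \right)} = -2 + g$
$\frac{s{\left(-17,-17 \right)}}{213} + \frac{F{\left(16 \right)}}{H} = \frac{6 - -204}{213} + \frac{-2 + 16}{222} = \left(6 + 204\right) \frac{1}{213} + 14 \cdot \frac{1}{222} = 210 \cdot \frac{1}{213} + \frac{7}{111} = \frac{70}{71} + \frac{7}{111} = \frac{8267}{7881}$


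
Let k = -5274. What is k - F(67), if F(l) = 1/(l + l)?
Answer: -706717/134 ≈ -5274.0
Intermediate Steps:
F(l) = 1/(2*l)
k - F(67) = -5274 - 1/(2*67) = -5274 - 1*1/134 = -5274 - 1/134 = -706717/134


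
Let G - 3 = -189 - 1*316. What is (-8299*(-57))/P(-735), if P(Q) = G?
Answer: -473043/502 ≈ -942.32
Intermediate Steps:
G = -502 (G = 3 + (-189 - 1*316) = 3 + (-189 - 316) = 3 - 505 = -502)
P(Q) = -502
(-8299*(-57))/P(-735) = -8299*(-57)/(-502) = 473043*(-1/502) = -473043/502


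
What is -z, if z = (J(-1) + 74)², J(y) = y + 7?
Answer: -6400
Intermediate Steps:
J(y) = 7 + y
z = 6400 (z = ((7 - 1) + 74)² = (6 + 74)² = 80² = 6400)
-z = -1*6400 = -6400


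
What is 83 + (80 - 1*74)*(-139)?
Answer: -751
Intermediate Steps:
83 + (80 - 1*74)*(-139) = 83 + (80 - 74)*(-139) = 83 + 6*(-139) = 83 - 834 = -751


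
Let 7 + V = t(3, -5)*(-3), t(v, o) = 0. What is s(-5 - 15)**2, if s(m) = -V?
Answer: 49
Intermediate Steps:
V = -7 (V = -7 + 0*(-3) = -7 + 0 = -7)
s(m) = 7 (s(m) = -1*(-7) = 7)
s(-5 - 15)**2 = 7**2 = 49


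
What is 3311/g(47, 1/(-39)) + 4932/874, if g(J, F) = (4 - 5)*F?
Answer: 56431839/437 ≈ 1.2913e+5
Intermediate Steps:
g(J, F) = -F
3311/g(47, 1/(-39)) + 4932/874 = 3311/((-1/(-39))) + 4932/874 = 3311/((-1*(-1/39))) + 4932*(1/874) = 3311/(1/39) + 2466/437 = 3311*39 + 2466/437 = 129129 + 2466/437 = 56431839/437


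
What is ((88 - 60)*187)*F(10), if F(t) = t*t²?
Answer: 5236000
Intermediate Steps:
F(t) = t³
((88 - 60)*187)*F(10) = ((88 - 60)*187)*10³ = (28*187)*1000 = 5236*1000 = 5236000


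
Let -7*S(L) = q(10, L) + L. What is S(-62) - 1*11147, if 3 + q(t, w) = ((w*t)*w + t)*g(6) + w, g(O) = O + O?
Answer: -539302/7 ≈ -77043.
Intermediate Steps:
g(O) = 2*O
q(t, w) = -3 + w + 12*t + 12*t*w**2 (q(t, w) = -3 + (((w*t)*w + t)*(2*6) + w) = -3 + (((t*w)*w + t)*12 + w) = -3 + ((t*w**2 + t)*12 + w) = -3 + ((t + t*w**2)*12 + w) = -3 + ((12*t + 12*t*w**2) + w) = -3 + (w + 12*t + 12*t*w**2) = -3 + w + 12*t + 12*t*w**2)
S(L) = -117/7 - 120*L**2/7 - 2*L/7 (S(L) = -((-3 + L + 12*10 + 12*10*L**2) + L)/7 = -((-3 + L + 120 + 120*L**2) + L)/7 = -((117 + L + 120*L**2) + L)/7 = -(117 + 2*L + 120*L**2)/7 = -117/7 - 120*L**2/7 - 2*L/7)
S(-62) - 1*11147 = (-117/7 - 120/7*(-62)**2 - 2/7*(-62)) - 1*11147 = (-117/7 - 120/7*3844 + 124/7) - 11147 = (-117/7 - 461280/7 + 124/7) - 11147 = -461273/7 - 11147 = -539302/7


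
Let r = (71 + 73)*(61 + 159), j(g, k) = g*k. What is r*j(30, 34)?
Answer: 32313600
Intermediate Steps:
r = 31680 (r = 144*220 = 31680)
r*j(30, 34) = 31680*(30*34) = 31680*1020 = 32313600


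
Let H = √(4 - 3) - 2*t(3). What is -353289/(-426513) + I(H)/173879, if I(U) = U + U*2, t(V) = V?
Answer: 20474380112/24720551309 ≈ 0.82823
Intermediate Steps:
H = -5 (H = √(4 - 3) - 2*3 = √1 - 6 = 1 - 6 = -5)
I(U) = 3*U (I(U) = U + 2*U = 3*U)
-353289/(-426513) + I(H)/173879 = -353289/(-426513) + (3*(-5))/173879 = -353289*(-1/426513) - 15*1/173879 = 117763/142171 - 15/173879 = 20474380112/24720551309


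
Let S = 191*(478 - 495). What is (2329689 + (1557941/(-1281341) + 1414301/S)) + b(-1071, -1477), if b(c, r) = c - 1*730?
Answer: 569611404845324/244736131 ≈ 2.3275e+6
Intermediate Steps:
S = -3247 (S = 191*(-17) = -3247)
b(c, r) = -730 + c (b(c, r) = c - 730 = -730 + c)
(2329689 + (1557941/(-1281341) + 1414301/S)) + b(-1071, -1477) = (2329689 + (1557941/(-1281341) + 1414301/(-3247))) + (-730 - 1071) = (2329689 + (1557941*(-1/1281341) + 1414301*(-1/3247))) - 1801 = (2329689 + (-1557941/1281341 - 1414301/3247)) - 1801 = (2329689 - 106897676004/244736131) - 1801 = 570052174617255/244736131 - 1801 = 569611404845324/244736131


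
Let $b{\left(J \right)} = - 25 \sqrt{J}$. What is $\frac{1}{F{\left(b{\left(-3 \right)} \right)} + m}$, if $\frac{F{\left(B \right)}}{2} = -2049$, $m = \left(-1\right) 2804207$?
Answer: $- \frac{1}{2808305} \approx -3.5609 \cdot 10^{-7}$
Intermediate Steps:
$m = -2804207$
$F{\left(B \right)} = -4098$ ($F{\left(B \right)} = 2 \left(-2049\right) = -4098$)
$\frac{1}{F{\left(b{\left(-3 \right)} \right)} + m} = \frac{1}{-4098 - 2804207} = \frac{1}{-2808305} = - \frac{1}{2808305}$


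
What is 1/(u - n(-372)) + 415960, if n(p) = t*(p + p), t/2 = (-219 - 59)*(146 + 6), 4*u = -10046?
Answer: 52310663308838/125758879 ≈ 4.1596e+5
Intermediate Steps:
u = -5023/2 (u = (¼)*(-10046) = -5023/2 ≈ -2511.5)
t = -84512 (t = 2*((-219 - 59)*(146 + 6)) = 2*(-278*152) = 2*(-42256) = -84512)
n(p) = -169024*p (n(p) = -84512*(p + p) = -169024*p)
1/(u - n(-372)) + 415960 = 1/(-5023/2 - (-169024)*(-372)) + 415960 = 1/(-5023/2 - 1*62876928) + 415960 = 1/(-5023/2 - 62876928) + 415960 = 1/(-125758879/2) + 415960 = -2/125758879 + 415960 = 52310663308838/125758879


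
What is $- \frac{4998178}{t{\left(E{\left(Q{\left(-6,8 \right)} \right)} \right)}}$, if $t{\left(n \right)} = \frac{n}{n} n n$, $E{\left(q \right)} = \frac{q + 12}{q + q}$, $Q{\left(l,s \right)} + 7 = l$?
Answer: $-3378768328$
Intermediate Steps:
$Q{\left(l,s \right)} = -7 + l$
$E{\left(q \right)} = \frac{12 + q}{2 q}$
$t{\left(n \right)} = n^{2}$ ($t{\left(n \right)} = 1 n n = n n = n^{2}$)
$- \frac{4998178}{t{\left(E{\left(Q{\left(-6,8 \right)} \right)} \right)}} = - \frac{4998178}{\left(\frac{12 - 13}{2 \left(-7 - 6\right)}\right)^{2}} = - \frac{4998178}{\left(\frac{12 - 13}{2 \left(-13\right)}\right)^{2}} = - \frac{4998178}{\left(\frac{1}{2} \left(- \frac{1}{13}\right) \left(-1\right)\right)^{2}} = - \frac{4998178}{\left(\frac{1}{26}\right)^{2}} = - 4998178 \frac{1}{\frac{1}{676}} = \left(-4998178\right) 676 = -3378768328$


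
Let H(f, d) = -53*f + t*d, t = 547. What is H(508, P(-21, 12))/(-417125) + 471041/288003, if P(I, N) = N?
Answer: 40469343641/24026650275 ≈ 1.6844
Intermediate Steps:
H(f, d) = -53*f + 547*d
H(508, P(-21, 12))/(-417125) + 471041/288003 = (-53*508 + 547*12)/(-417125) + 471041/288003 = (-26924 + 6564)*(-1/417125) + 471041*(1/288003) = -20360*(-1/417125) + 471041/288003 = 4072/83425 + 471041/288003 = 40469343641/24026650275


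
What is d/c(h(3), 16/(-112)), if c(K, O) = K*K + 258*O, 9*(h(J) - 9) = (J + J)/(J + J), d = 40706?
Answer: 11540151/13085 ≈ 881.94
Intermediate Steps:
h(J) = 82/9 (h(J) = 9 + ((J + J)/(J + J))/9 = 9 + ((2*J)/((2*J)))/9 = 9 + ((2*J)*(1/(2*J)))/9 = 9 + (1/9)*1 = 9 + 1/9 = 82/9)
c(K, O) = K**2 + 258*O
d/c(h(3), 16/(-112)) = 40706/((82/9)**2 + 258*(16/(-112))) = 40706/(6724/81 + 258*(16*(-1/112))) = 40706/(6724/81 + 258*(-1/7)) = 40706/(6724/81 - 258/7) = 40706/(26170/567) = 40706*(567/26170) = 11540151/13085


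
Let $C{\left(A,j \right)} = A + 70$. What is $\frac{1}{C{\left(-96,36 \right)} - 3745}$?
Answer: $- \frac{1}{3771} \approx -0.00026518$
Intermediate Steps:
$C{\left(A,j \right)} = 70 + A$
$\frac{1}{C{\left(-96,36 \right)} - 3745} = \frac{1}{\left(70 - 96\right) - 3745} = \frac{1}{-26 - 3745} = \frac{1}{-3771} = - \frac{1}{3771}$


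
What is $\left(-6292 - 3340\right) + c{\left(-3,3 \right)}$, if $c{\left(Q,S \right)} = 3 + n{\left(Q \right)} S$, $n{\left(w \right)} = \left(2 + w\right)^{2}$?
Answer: $-9626$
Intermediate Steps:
$c{\left(Q,S \right)} = 3 + S \left(2 + Q\right)^{2}$ ($c{\left(Q,S \right)} = 3 + \left(2 + Q\right)^{2} S = 3 + S \left(2 + Q\right)^{2}$)
$\left(-6292 - 3340\right) + c{\left(-3,3 \right)} = \left(-6292 - 3340\right) + \left(3 + 3 \left(2 - 3\right)^{2}\right) = -9632 + \left(3 + 3 \left(-1\right)^{2}\right) = -9632 + \left(3 + 3 \cdot 1\right) = -9632 + \left(3 + 3\right) = -9632 + 6 = -9626$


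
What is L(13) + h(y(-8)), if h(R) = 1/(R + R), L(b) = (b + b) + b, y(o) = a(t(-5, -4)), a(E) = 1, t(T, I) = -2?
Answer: 79/2 ≈ 39.500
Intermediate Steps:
y(o) = 1
L(b) = 3*b (L(b) = 2*b + b = 3*b)
h(R) = 1/(2*R)
L(13) + h(y(-8)) = 3*13 + (½)/1 = 39 + (½)*1 = 39 + ½ = 79/2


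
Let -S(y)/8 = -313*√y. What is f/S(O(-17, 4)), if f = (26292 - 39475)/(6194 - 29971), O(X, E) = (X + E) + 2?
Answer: -13183*I*√11/654913688 ≈ -6.6762e-5*I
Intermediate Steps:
O(X, E) = 2 + E + X (O(X, E) = (E + X) + 2 = 2 + E + X)
S(y) = 2504*√y (S(y) = -(-2504)*√y = 2504*√y)
f = 13183/23777 (f = -13183/(-23777) = -13183*(-1/23777) = 13183/23777 ≈ 0.55444)
f/S(O(-17, 4)) = 13183/(23777*((2504*√(2 + 4 - 17)))) = 13183/(23777*((2504*√(-11)))) = 13183/(23777*((2504*(I*√11)))) = 13183/(23777*((2504*I*√11))) = 13183*(-I*√11/27544)/23777 = -13183*I*√11/654913688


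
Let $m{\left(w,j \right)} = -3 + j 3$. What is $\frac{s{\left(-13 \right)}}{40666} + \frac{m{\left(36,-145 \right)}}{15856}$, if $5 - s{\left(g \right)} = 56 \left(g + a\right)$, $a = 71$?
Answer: $- \frac{17308179}{161200024} \approx -0.10737$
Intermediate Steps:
$m{\left(w,j \right)} = -3 + 3 j$
$s{\left(g \right)} = -3971 - 56 g$ ($s{\left(g \right)} = 5 - 56 \left(g + 71\right) = 5 - 56 \left(71 + g\right) = 5 - \left(3976 + 56 g\right) = -3971 - 56 g$)
$\frac{s{\left(-13 \right)}}{40666} + \frac{m{\left(36,-145 \right)}}{15856} = \frac{-3971 - -728}{40666} + \frac{-3 + 3 \left(-145\right)}{15856} = \left(-3971 + 728\right) \frac{1}{40666} + \left(-3 - 435\right) \frac{1}{15856} = \left(-3243\right) \frac{1}{40666} - \frac{219}{7928} = - \frac{3243}{40666} - \frac{219}{7928} = - \frac{17308179}{161200024}$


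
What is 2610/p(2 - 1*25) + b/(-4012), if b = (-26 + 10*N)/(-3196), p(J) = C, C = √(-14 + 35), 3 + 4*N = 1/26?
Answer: -1737/666762304 + 870*√21/7 ≈ 569.55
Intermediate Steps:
N = -77/104 (N = -¾ + (¼)/26 = -¾ + (¼)*(1/26) = -¾ + 1/104 = -77/104 ≈ -0.74039)
C = √21 ≈ 4.5826
p(J) = √21
b = 1737/166192 (b = (-26 + 10*(-77/104))/(-3196) = (-26 - 385/52)*(-1/3196) = -1737/52*(-1/3196) = 1737/166192 ≈ 0.010452)
2610/p(2 - 1*25) + b/(-4012) = 2610/(√21) + (1737/166192)/(-4012) = 2610*(√21/21) + (1737/166192)*(-1/4012) = 870*√21/7 - 1737/666762304 = -1737/666762304 + 870*√21/7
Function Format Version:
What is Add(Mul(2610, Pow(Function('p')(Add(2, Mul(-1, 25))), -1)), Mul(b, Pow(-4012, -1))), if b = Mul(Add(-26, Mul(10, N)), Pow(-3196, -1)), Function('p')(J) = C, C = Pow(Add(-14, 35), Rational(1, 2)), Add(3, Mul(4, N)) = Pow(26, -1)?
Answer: Add(Rational(-1737, 666762304), Mul(Rational(870, 7), Pow(21, Rational(1, 2)))) ≈ 569.55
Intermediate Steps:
N = Rational(-77, 104) (N = Add(Rational(-3, 4), Mul(Rational(1, 4), Pow(26, -1))) = Add(Rational(-3, 4), Mul(Rational(1, 4), Rational(1, 26))) = Add(Rational(-3, 4), Rational(1, 104)) = Rational(-77, 104) ≈ -0.74039)
C = Pow(21, Rational(1, 2)) ≈ 4.5826
Function('p')(J) = Pow(21, Rational(1, 2))
b = Rational(1737, 166192) (b = Mul(Add(-26, Mul(10, Rational(-77, 104))), Pow(-3196, -1)) = Mul(Add(-26, Rational(-385, 52)), Rational(-1, 3196)) = Mul(Rational(-1737, 52), Rational(-1, 3196)) = Rational(1737, 166192) ≈ 0.010452)
Add(Mul(2610, Pow(Function('p')(Add(2, Mul(-1, 25))), -1)), Mul(b, Pow(-4012, -1))) = Add(Mul(2610, Pow(Pow(21, Rational(1, 2)), -1)), Mul(Rational(1737, 166192), Pow(-4012, -1))) = Add(Mul(2610, Mul(Rational(1, 21), Pow(21, Rational(1, 2)))), Mul(Rational(1737, 166192), Rational(-1, 4012))) = Add(Mul(Rational(870, 7), Pow(21, Rational(1, 2))), Rational(-1737, 666762304)) = Add(Rational(-1737, 666762304), Mul(Rational(870, 7), Pow(21, Rational(1, 2))))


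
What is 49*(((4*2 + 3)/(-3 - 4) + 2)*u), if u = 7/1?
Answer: 147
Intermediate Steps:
u = 7 (u = 7*1 = 7)
49*(((4*2 + 3)/(-3 - 4) + 2)*u) = 49*(((4*2 + 3)/(-3 - 4) + 2)*7) = 49*(((8 + 3)/(-7) + 2)*7) = 49*((11*(-1/7) + 2)*7) = 49*((-11/7 + 2)*7) = 49*((3/7)*7) = 49*3 = 147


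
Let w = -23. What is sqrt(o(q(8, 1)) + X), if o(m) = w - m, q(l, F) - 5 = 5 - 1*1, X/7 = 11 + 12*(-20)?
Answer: I*sqrt(1635) ≈ 40.435*I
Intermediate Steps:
X = -1603 (X = 7*(11 + 12*(-20)) = 7*(11 - 240) = 7*(-229) = -1603)
q(l, F) = 9 (q(l, F) = 5 + (5 - 1*1) = 5 + (5 - 1) = 5 + 4 = 9)
o(m) = -23 - m
sqrt(o(q(8, 1)) + X) = sqrt((-23 - 1*9) - 1603) = sqrt((-23 - 9) - 1603) = sqrt(-32 - 1603) = sqrt(-1635) = I*sqrt(1635)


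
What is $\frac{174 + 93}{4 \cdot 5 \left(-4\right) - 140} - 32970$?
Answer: $- \frac{7253667}{220} \approx -32971.0$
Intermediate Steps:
$\frac{174 + 93}{4 \cdot 5 \left(-4\right) - 140} - 32970 = \frac{267}{20 \left(-4\right) - 140} - 32970 = \frac{267}{-80 - 140} - 32970 = \frac{267}{-220} - 32970 = 267 \left(- \frac{1}{220}\right) - 32970 = - \frac{267}{220} - 32970 = - \frac{7253667}{220}$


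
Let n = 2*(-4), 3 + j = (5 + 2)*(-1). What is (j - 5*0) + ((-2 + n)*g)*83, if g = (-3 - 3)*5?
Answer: 24890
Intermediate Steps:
j = -10 (j = -3 + (5 + 2)*(-1) = -3 + 7*(-1) = -3 - 7 = -10)
g = -30 (g = -6*5 = -30)
n = -8
(j - 5*0) + ((-2 + n)*g)*83 = (-10 - 5*0) + ((-2 - 8)*(-30))*83 = (-10 + 0) - 10*(-30)*83 = -10 + 300*83 = -10 + 24900 = 24890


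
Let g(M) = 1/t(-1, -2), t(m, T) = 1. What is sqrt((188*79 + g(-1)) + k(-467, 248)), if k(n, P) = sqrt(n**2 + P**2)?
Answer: sqrt(14853 + sqrt(279593)) ≈ 124.02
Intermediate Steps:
k(n, P) = sqrt(P**2 + n**2)
g(M) = 1 (g(M) = 1/1 = 1)
sqrt((188*79 + g(-1)) + k(-467, 248)) = sqrt((188*79 + 1) + sqrt(248**2 + (-467)**2)) = sqrt((14852 + 1) + sqrt(61504 + 218089)) = sqrt(14853 + sqrt(279593))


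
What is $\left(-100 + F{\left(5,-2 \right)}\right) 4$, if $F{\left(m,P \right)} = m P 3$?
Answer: $-520$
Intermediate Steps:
$F{\left(m,P \right)} = 3 P m$ ($F{\left(m,P \right)} = P m 3 = 3 P m$)
$\left(-100 + F{\left(5,-2 \right)}\right) 4 = \left(-100 + 3 \left(-2\right) 5\right) 4 = \left(-100 - 30\right) 4 = \left(-130\right) 4 = -520$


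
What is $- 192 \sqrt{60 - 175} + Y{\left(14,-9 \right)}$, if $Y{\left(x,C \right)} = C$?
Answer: $-9 - 192 i \sqrt{115} \approx -9.0 - 2059.0 i$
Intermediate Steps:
$- 192 \sqrt{60 - 175} + Y{\left(14,-9 \right)} = - 192 \sqrt{60 - 175} - 9 = - 192 \sqrt{-115} - 9 = - 192 i \sqrt{115} - 9 = -9 - 192 i \sqrt{115}$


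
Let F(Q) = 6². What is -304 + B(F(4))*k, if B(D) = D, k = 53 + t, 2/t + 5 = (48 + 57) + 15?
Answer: 184532/115 ≈ 1604.6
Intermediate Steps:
t = 2/115 (t = 2/(-5 + ((48 + 57) + 15)) = 2/(-5 + (105 + 15)) = 2/(-5 + 120) = 2/115 ≈ 0.017391)
F(Q) = 36
k = 6097/115 (k = 53 + 2/115 = 6097/115 ≈ 53.017)
-304 + B(F(4))*k = -304 + 36*(6097/115) = -304 + 219492/115 = 184532/115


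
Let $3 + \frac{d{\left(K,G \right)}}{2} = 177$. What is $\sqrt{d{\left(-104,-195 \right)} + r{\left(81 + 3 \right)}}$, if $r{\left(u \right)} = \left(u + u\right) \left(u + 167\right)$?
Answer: $6 \sqrt{1181} \approx 206.19$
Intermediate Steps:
$d{\left(K,G \right)} = 348$ ($d{\left(K,G \right)} = -6 + 2 \cdot 177 = -6 + 354 = 348$)
$r{\left(u \right)} = 2 u \left(167 + u\right)$
$\sqrt{d{\left(-104,-195 \right)} + r{\left(81 + 3 \right)}} = \sqrt{348 + 2 \left(81 + 3\right) \left(167 + \left(81 + 3\right)\right)} = \sqrt{348 + 2 \cdot 84 \left(167 + 84\right)} = \sqrt{348 + 2 \cdot 84 \cdot 251} = \sqrt{348 + 42168} = \sqrt{42516} = 6 \sqrt{1181}$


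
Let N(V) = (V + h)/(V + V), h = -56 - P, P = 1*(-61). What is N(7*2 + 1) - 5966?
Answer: -17896/3 ≈ -5965.3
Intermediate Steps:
P = -61
h = 5 (h = -56 - 1*(-61) = -56 + 61 = 5)
N(V) = (5 + V)/(2*V) (N(V) = (V + 5)/(V + V) = (5 + V)/((2*V)) = (5 + V)*(1/(2*V)) = (5 + V)/(2*V))
N(7*2 + 1) - 5966 = (5 + (7*2 + 1))/(2*(7*2 + 1)) - 5966 = (5 + (14 + 1))/(2*(14 + 1)) - 5966 = (½)*(5 + 15)/15 - 5966 = (½)*(1/15)*20 - 5966 = ⅔ - 5966 = -17896/3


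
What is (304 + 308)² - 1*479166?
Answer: -104622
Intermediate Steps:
(304 + 308)² - 1*479166 = 612² - 479166 = 374544 - 479166 = -104622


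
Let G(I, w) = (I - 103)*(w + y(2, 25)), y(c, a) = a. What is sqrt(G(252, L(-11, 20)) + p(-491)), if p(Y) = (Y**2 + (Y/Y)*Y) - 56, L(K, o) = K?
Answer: 2*sqrt(60655) ≈ 492.56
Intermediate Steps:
p(Y) = -56 + Y + Y**2 (p(Y) = (Y**2 + 1*Y) - 56 = (Y**2 + Y) - 56 = (Y + Y**2) - 56 = -56 + Y + Y**2)
G(I, w) = (-103 + I)*(25 + w) (G(I, w) = (I - 103)*(w + 25) = (-103 + I)*(25 + w))
sqrt(G(252, L(-11, 20)) + p(-491)) = sqrt((-2575 - 103*(-11) + 25*252 + 252*(-11)) + (-56 - 491 + (-491)**2)) = sqrt((-2575 + 1133 + 6300 - 2772) + (-56 - 491 + 241081)) = sqrt(2086 + 240534) = sqrt(242620) = 2*sqrt(60655)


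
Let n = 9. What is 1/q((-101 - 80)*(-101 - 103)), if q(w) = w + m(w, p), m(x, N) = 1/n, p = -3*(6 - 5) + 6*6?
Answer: 9/332317 ≈ 2.7083e-5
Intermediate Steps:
p = 33 (p = -3*1 + 36 = -3 + 36 = 33)
m(x, N) = ⅑ (m(x, N) = 1/9 = ⅑)
q(w) = ⅑ + w (q(w) = w + ⅑ = ⅑ + w)
1/q((-101 - 80)*(-101 - 103)) = 1/(⅑ + (-101 - 80)*(-101 - 103)) = 1/(⅑ - 181*(-204)) = 1/(⅑ + 36924) = 1/(332317/9) = 9/332317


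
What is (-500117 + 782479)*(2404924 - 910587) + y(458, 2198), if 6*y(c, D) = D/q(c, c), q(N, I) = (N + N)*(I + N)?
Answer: 1062103894302210091/2517168 ≈ 4.2194e+11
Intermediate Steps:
q(N, I) = 2*N*(I + N) (q(N, I) = (2*N)*(I + N) = 2*N*(I + N))
y(c, D) = D/(24*c**2) (y(c, D) = (D/((2*c*(c + c))))/6 = (D/((2*c*(2*c))))/6 = (D/((4*c**2)))/6 = (D*(1/(4*c**2)))/6 = (D/(4*c**2))/6 = D/(24*c**2))
(-500117 + 782479)*(2404924 - 910587) + y(458, 2198) = (-500117 + 782479)*(2404924 - 910587) + (1/24)*2198/458**2 = 282362*1494337 + (1/24)*2198*(1/209764) = 421943983994 + 1099/2517168 = 1062103894302210091/2517168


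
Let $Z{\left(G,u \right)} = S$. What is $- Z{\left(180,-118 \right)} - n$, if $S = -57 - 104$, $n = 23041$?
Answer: $-22880$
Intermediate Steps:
$S = -161$ ($S = -57 - 104 = -161$)
$Z{\left(G,u \right)} = -161$
$- Z{\left(180,-118 \right)} - n = \left(-1\right) \left(-161\right) - 23041 = 161 - 23041 = -22880$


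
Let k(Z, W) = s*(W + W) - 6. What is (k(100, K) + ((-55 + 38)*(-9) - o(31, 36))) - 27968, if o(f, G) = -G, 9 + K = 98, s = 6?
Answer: -26717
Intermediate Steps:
K = 89 (K = -9 + 98 = 89)
k(Z, W) = -6 + 12*W (k(Z, W) = 6*(W + W) - 6 = 6*(2*W) - 6 = 12*W - 6 = -6 + 12*W)
(k(100, K) + ((-55 + 38)*(-9) - o(31, 36))) - 27968 = ((-6 + 12*89) + ((-55 + 38)*(-9) - (-1)*36)) - 27968 = ((-6 + 1068) + (-17*(-9) - 1*(-36))) - 27968 = (1062 + (153 + 36)) - 27968 = (1062 + 189) - 27968 = 1251 - 27968 = -26717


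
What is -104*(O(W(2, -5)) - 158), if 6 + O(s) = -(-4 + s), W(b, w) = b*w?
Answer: 15600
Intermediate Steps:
O(s) = -2 - s (O(s) = -6 - (-4 + s) = -6 + (4 - s) = -2 - s)
-104*(O(W(2, -5)) - 158) = -104*((-2 - 2*(-5)) - 158) = -104*((-2 - 1*(-10)) - 158) = -104*((-2 + 10) - 158) = -104*(8 - 158) = -104*(-150) = 15600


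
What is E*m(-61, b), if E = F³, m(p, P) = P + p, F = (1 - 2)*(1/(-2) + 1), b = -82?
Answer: 143/8 ≈ 17.875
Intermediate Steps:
F = -½ (F = -(-½ + 1) = -1*½ = -½ ≈ -0.50000)
E = -⅛ (E = (-½)³ = -⅛ ≈ -0.12500)
E*m(-61, b) = -(-82 - 61)/8 = -⅛*(-143) = 143/8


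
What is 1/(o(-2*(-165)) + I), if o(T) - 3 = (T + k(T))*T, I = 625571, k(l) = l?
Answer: 1/843374 ≈ 1.1857e-6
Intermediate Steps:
o(T) = 3 + 2*T² (o(T) = 3 + (T + T)*T = 3 + (2*T)*T = 3 + 2*T²)
1/(o(-2*(-165)) + I) = 1/((3 + 2*(-2*(-165))²) + 625571) = 1/((3 + 2*330²) + 625571) = 1/((3 + 2*108900) + 625571) = 1/((3 + 217800) + 625571) = 1/(217803 + 625571) = 1/843374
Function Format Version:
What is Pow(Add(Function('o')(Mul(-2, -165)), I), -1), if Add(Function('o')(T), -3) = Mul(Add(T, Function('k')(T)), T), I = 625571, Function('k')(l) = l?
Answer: Rational(1, 843374) ≈ 1.1857e-6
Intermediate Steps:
Function('o')(T) = Add(3, Mul(2, Pow(T, 2))) (Function('o')(T) = Add(3, Mul(Add(T, T), T)) = Add(3, Mul(Mul(2, T), T)) = Add(3, Mul(2, Pow(T, 2))))
Pow(Add(Function('o')(Mul(-2, -165)), I), -1) = Pow(Add(Add(3, Mul(2, Pow(Mul(-2, -165), 2))), 625571), -1) = Pow(Add(Add(3, Mul(2, Pow(330, 2))), 625571), -1) = Pow(Add(Add(3, Mul(2, 108900)), 625571), -1) = Pow(Add(Add(3, 217800), 625571), -1) = Pow(Add(217803, 625571), -1) = Pow(843374, -1) = Rational(1, 843374)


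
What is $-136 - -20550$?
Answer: $20414$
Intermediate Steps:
$-136 - -20550 = -136 + 20550 = 20414$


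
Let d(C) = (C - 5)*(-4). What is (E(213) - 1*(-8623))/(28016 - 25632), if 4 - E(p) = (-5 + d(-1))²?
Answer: 4133/1192 ≈ 3.4673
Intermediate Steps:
d(C) = 20 - 4*C (d(C) = (-5 + C)*(-4) = 20 - 4*C)
E(p) = -357 (E(p) = 4 - (-5 + (20 - 4*(-1)))² = 4 - (-5 + (20 + 4))² = 4 - (-5 + 24)² = 4 - 1*19² = 4 - 1*361 = 4 - 361 = -357)
(E(213) - 1*(-8623))/(28016 - 25632) = (-357 - 1*(-8623))/(28016 - 25632) = (-357 + 8623)/2384 = 8266*(1/2384) = 4133/1192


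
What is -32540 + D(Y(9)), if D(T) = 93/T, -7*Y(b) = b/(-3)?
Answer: -32323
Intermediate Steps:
Y(b) = b/21 (Y(b) = -b/(7*(-3)) = -b*(-1)/(7*3) = -(-1)*b/21 = b/21)
-32540 + D(Y(9)) = -32540 + 93/(((1/21)*9)) = -32540 + 93/(3/7) = -32540 + 93*(7/3) = -32540 + 217 = -32323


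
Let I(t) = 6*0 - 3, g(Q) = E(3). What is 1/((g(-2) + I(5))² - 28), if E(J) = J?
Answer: -1/28 ≈ -0.035714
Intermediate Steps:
g(Q) = 3
I(t) = -3 (I(t) = 0 - 3 = -3)
1/((g(-2) + I(5))² - 28) = 1/((3 - 3)² - 28) = 1/(0² - 28) = 1/(0 - 28) = 1/(-28) = -1/28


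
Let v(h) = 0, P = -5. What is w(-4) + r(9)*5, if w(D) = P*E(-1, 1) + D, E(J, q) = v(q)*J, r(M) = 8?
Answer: 36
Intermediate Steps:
E(J, q) = 0 (E(J, q) = 0*J = 0)
w(D) = D (w(D) = -5*0 + D = 0 + D = D)
w(-4) + r(9)*5 = -4 + 8*5 = -4 + 40 = 36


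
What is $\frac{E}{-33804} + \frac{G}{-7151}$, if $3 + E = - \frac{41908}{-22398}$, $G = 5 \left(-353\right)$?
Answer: $\frac{668268218033}{2707161192396} \approx 0.24685$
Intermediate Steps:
$G = -1765$
$E = - \frac{12643}{11199}$ ($E = -3 - \frac{41908}{-22398} = -3 - - \frac{20954}{11199} = -3 + \frac{20954}{11199} = - \frac{12643}{11199} \approx -1.1289$)
$\frac{E}{-33804} + \frac{G}{-7151} = - \frac{12643}{11199 \left(-33804\right)} - \frac{1765}{-7151} = \left(- \frac{12643}{11199}\right) \left(- \frac{1}{33804}\right) - - \frac{1765}{7151} = \frac{12643}{378570996} + \frac{1765}{7151} = \frac{668268218033}{2707161192396}$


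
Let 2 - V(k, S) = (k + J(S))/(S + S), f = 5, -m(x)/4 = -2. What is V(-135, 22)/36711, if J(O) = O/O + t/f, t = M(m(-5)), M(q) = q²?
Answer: 523/4038210 ≈ 0.00012951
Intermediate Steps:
m(x) = 8 (m(x) = -4*(-2) = 8)
t = 64 (t = 8² = 64)
J(O) = 69/5 (J(O) = O/O + 64/5 = 1 + 64*(⅕) = 1 + 64/5 = 69/5)
V(k, S) = 2 - (69/5 + k)/(2*S) (V(k, S) = 2 - (k + 69/5)/(S + S) = 2 - (69/5 + k)/(2*S))
V(-135, 22)/36711 = ((⅒)*(-69 - 5*(-135) + 20*22)/22)/36711 = ((⅒)*(1/22)*(-69 + 675 + 440))*(1/36711) = ((⅒)*(1/22)*1046)*(1/36711) = (523/110)*(1/36711) = 523/4038210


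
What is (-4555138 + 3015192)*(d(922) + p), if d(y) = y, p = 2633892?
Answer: -4057471280044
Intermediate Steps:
(-4555138 + 3015192)*(d(922) + p) = (-4555138 + 3015192)*(922 + 2633892) = -1539946*2634814 = -4057471280044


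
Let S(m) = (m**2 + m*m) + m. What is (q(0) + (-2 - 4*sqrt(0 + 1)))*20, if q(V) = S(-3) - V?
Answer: 180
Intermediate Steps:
S(m) = m + 2*m**2 (S(m) = (m**2 + m**2) + m = 2*m**2 + m = m + 2*m**2)
q(V) = 15 - V (q(V) = -3*(1 + 2*(-3)) - V = -3*(1 - 6) - V = -3*(-5) - V = 15 - V)
(q(0) + (-2 - 4*sqrt(0 + 1)))*20 = ((15 - 1*0) + (-2 - 4*sqrt(0 + 1)))*20 = ((15 + 0) + (-2 - 4*sqrt(1)))*20 = (15 + (-2 - 4*1))*20 = (15 + (-2 - 4))*20 = (15 - 6)*20 = 9*20 = 180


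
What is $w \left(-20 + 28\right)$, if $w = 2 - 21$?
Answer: $-152$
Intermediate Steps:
$w = -19$
$w \left(-20 + 28\right) = - 19 \left(-20 + 28\right) = \left(-19\right) 8 = -152$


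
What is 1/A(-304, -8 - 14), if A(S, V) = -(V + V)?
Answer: 1/44 ≈ 0.022727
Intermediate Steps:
A(S, V) = -2*V
1/A(-304, -8 - 14) = 1/(-2*(-8 - 14)) = 1/(-2*(-22)) = 1/44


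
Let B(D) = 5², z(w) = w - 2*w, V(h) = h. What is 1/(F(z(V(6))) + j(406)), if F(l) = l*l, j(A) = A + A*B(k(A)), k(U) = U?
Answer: 1/10592 ≈ 9.4411e-5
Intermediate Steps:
z(w) = -w
B(D) = 25
j(A) = 26*A (j(A) = A + A*25 = A + 25*A = 26*A)
F(l) = l²
1/(F(z(V(6))) + j(406)) = 1/((-1*6)² + 26*406) = 1/((-6)² + 10556) = 1/(36 + 10556) = 1/10592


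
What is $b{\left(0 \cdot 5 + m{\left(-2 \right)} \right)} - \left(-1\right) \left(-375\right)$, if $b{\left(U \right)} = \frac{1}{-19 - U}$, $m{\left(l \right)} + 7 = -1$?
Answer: $- \frac{4126}{11} \approx -375.09$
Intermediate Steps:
$m{\left(l \right)} = -8$ ($m{\left(l \right)} = -7 - 1 = -8$)
$b{\left(0 \cdot 5 + m{\left(-2 \right)} \right)} - \left(-1\right) \left(-375\right) = - \frac{1}{19 + \left(0 \cdot 5 - 8\right)} - \left(-1\right) \left(-375\right) = - \frac{1}{19 + \left(0 - 8\right)} - 375 = - \frac{1}{19 - 8} - 375 = - \frac{1}{11} - 375 = - \frac{4126}{11}$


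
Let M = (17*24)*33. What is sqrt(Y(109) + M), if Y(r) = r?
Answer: 7*sqrt(277) ≈ 116.50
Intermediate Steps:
M = 13464 (M = 408*33 = 13464)
sqrt(Y(109) + M) = sqrt(109 + 13464) = sqrt(13573) = 7*sqrt(277)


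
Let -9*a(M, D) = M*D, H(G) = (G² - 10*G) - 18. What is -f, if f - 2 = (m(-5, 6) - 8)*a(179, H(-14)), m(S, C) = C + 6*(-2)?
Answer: -265642/3 ≈ -88547.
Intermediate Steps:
m(S, C) = -12 + C (m(S, C) = C - 12 = -12 + C)
H(G) = -18 + G² - 10*G
a(M, D) = -D*M/9 (a(M, D) = -M*D/9 = -D*M/9)
f = 265642/3 (f = 2 + ((-12 + 6) - 8)*(-⅑*(-18 + (-14)² - 10*(-14))*179) = 2 + (-6 - 8)*(-⅑*(-18 + 196 + 140)*179) = 2 - (-14)*318*179/9 = 2 - 14*(-18974/3) = 2 + 265636/3 = 265642/3 ≈ 88547.)
-f = -1*265642/3 = -265642/3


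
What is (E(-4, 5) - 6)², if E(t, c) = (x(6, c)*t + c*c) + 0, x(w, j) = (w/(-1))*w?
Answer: 26569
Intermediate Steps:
x(w, j) = -w² (x(w, j) = (w*(-1))*w = (-w)*w = -w²)
E(t, c) = c² - 36*t (E(t, c) = ((-1*6²)*t + c*c) + 0 = ((-1*36)*t + c²) + 0 = (-36*t + c²) + 0 = (c² - 36*t) + 0 = c² - 36*t)
(E(-4, 5) - 6)² = ((5² - 36*(-4)) - 6)² = ((25 + 144) - 6)² = (169 - 6)² = 163² = 26569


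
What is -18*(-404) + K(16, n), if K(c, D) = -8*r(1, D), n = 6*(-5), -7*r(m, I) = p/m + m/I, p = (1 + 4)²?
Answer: 109508/15 ≈ 7300.5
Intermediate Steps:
p = 25 (p = 5² = 25)
r(m, I) = -25/(7*m) - m/(7*I) (r(m, I) = -(25/m + m/I)/7 = -25/(7*m) - m/(7*I))
n = -30
K(c, D) = 200/7 + 8/(7*D) (K(c, D) = -8*(-25/7/1 - ⅐*1/D) = -8*(-25/7*1 - 1/(7*D)) = -8*(-25/7 - 1/(7*D)) = 200/7 + 8/(7*D))
-18*(-404) + K(16, n) = -18*(-404) + (8/7)*(1 + 25*(-30))/(-30) = 7272 + (8/7)*(-1/30)*(1 - 750) = 7272 + (8/7)*(-1/30)*(-749) = 7272 + 428/15 = 109508/15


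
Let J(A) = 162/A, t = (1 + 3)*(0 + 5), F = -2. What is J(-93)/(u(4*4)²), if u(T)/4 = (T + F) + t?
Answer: -27/286688 ≈ -9.4179e-5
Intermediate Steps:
t = 20 (t = 4*5 = 20)
u(T) = 72 + 4*T (u(T) = 4*((T - 2) + 20) = 4*((-2 + T) + 20) = 4*(18 + T) = 72 + 4*T)
J(-93)/(u(4*4)²) = (162/(-93))/((72 + 4*(4*4))²) = (162*(-1/93))/((72 + 4*16)²) = -54/(31*(72 + 64)²) = -54/(31*(136²)) = -54/31/18496 = -54/31*1/18496 = -27/286688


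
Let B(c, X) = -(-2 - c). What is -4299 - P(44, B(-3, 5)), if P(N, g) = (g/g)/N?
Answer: -189157/44 ≈ -4299.0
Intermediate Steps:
B(c, X) = 2 + c
P(N, g) = 1/N
-4299 - P(44, B(-3, 5)) = -4299 - 1/44 = -189157/44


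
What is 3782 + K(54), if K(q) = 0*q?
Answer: 3782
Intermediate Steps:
K(q) = 0
3782 + K(54) = 3782 + 0 = 3782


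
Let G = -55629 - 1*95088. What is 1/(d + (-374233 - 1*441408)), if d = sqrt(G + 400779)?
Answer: -815641/665269990819 - sqrt(250062)/665269990819 ≈ -1.2268e-6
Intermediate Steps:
G = -150717 (G = -55629 - 95088 = -150717)
d = sqrt(250062) (d = sqrt(-150717 + 400779) = sqrt(250062) ≈ 500.06)
1/(d + (-374233 - 1*441408)) = 1/(sqrt(250062) + (-374233 - 1*441408)) = 1/(sqrt(250062) + (-374233 - 441408)) = 1/(sqrt(250062) - 815641) = 1/(-815641 + sqrt(250062))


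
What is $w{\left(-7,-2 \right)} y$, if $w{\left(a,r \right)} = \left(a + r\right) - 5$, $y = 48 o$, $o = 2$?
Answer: $-1344$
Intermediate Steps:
$y = 96$ ($y = 48 \cdot 2 = 96$)
$w{\left(a,r \right)} = -5 + a + r$
$w{\left(-7,-2 \right)} y = \left(-5 - 7 - 2\right) 96 = \left(-14\right) 96 = -1344$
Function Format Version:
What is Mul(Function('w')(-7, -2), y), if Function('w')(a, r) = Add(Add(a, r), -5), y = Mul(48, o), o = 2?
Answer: -1344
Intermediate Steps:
y = 96 (y = Mul(48, 2) = 96)
Function('w')(a, r) = Add(-5, a, r)
Mul(Function('w')(-7, -2), y) = Mul(Add(-5, -7, -2), 96) = Mul(-14, 96) = -1344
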